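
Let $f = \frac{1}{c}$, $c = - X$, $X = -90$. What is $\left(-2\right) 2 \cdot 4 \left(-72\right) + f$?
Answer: $\frac{103681}{90} \approx 1152.0$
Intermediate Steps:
$c = 90$ ($c = \left(-1\right) \left(-90\right) = 90$)
$f = \frac{1}{90} \approx 0.011111$
$\left(-2\right) 2 \cdot 4 \left(-72\right) + f = \left(-2\right) 2 \cdot 4 \left(-72\right) + \frac{1}{90} = \left(-4\right) 4 \left(-72\right) + \frac{1}{90} = \left(-16\right) \left(-72\right) + \frac{1}{90} = 1152 + \frac{1}{90} = \frac{103681}{90}$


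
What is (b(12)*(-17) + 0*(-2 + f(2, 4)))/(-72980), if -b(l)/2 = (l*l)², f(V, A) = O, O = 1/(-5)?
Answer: -176256/18245 ≈ -9.6605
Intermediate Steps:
O = -⅕ ≈ -0.20000
f(V, A) = -⅕
b(l) = -2*l⁴
(b(12)*(-17) + 0*(-2 + f(2, 4)))/(-72980) = (-2*12⁴*(-17) + 0*(-2 - ⅕))/(-72980) = (-2*20736*(-17) + 0*(-11/5))*(-1/72980) = (-41472*(-17) + 0)*(-1/72980) = (705024 + 0)*(-1/72980) = 705024*(-1/72980) = -176256/18245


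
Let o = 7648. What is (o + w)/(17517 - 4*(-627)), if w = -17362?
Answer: -3238/6675 ≈ -0.48509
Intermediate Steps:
(o + w)/(17517 - 4*(-627)) = (7648 - 17362)/(17517 - 4*(-627)) = -9714/(17517 + 2508) = -9714/20025 = -9714*1/20025 = -3238/6675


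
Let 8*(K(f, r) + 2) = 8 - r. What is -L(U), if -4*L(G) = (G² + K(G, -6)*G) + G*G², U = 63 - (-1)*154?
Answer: 41061391/16 ≈ 2.5663e+6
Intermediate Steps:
U = 217 (U = 63 - 1*(-154) = 63 + 154 = 217)
K(f, r) = -1 - r/8 (K(f, r) = -2 + (8 - r)/8 = -2 + (1 - r/8) = -1 - r/8)
L(G) = -G²/4 - G³/4 + G/16 (L(G) = -((G² + (-1 - ⅛*(-6))*G) + G*G²)/4 = -((G² + (-1 + ¾)*G) + G³)/4 = -((G² - G/4) + G³)/4 = -(G² + G³ - G/4)/4 = -G²/4 - G³/4 + G/16)
-L(U) = -217*(1 - 4*217 - 4*217²)/16 = -217*(1 - 868 - 4*47089)/16 = -217*(1 - 868 - 188356)/16 = -217*(-189223)/16 = -1*(-41061391/16) = 41061391/16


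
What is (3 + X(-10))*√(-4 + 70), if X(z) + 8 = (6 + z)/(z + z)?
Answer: -24*√66/5 ≈ -38.995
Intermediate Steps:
X(z) = -8 + (6 + z)/(2*z) (X(z) = -8 + (6 + z)/(z + z) = -8 + (6 + z)/((2*z)) = -8 + (6 + z)*(1/(2*z)) = -8 + (6 + z)/(2*z))
(3 + X(-10))*√(-4 + 70) = (3 + (-15/2 + 3/(-10)))*√(-4 + 70) = (3 + (-15/2 + 3*(-⅒)))*√66 = (3 + (-15/2 - 3/10))*√66 = (3 - 39/5)*√66 = -24*√66/5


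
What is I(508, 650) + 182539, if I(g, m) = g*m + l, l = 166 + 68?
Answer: 512973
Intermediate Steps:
l = 234
I(g, m) = 234 + g*m (I(g, m) = g*m + 234 = 234 + g*m)
I(508, 650) + 182539 = (234 + 508*650) + 182539 = (234 + 330200) + 182539 = 330434 + 182539 = 512973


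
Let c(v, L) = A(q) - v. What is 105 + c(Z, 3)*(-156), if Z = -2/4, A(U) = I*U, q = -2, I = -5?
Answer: -1533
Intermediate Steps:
A(U) = -5*U
Z = -1/2 (Z = -2*1/4 = -1/2 ≈ -0.50000)
c(v, L) = 10 - v (c(v, L) = -5*(-2) - v = 10 - v)
105 + c(Z, 3)*(-156) = 105 + (10 - 1*(-1/2))*(-156) = 105 + (10 + 1/2)*(-156) = 105 + (21/2)*(-156) = 105 - 1638 = -1533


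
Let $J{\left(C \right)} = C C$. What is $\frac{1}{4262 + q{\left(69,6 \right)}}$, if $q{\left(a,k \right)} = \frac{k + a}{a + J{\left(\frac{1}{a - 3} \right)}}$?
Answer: $\frac{60113}{256266946} \approx 0.00023457$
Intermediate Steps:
$J{\left(C \right)} = C^{2}$
$q{\left(a,k \right)} = \frac{a + k}{a + \frac{1}{\left(-3 + a\right)^{2}}}$ ($q{\left(a,k \right)} = \frac{k + a}{a + \left(\frac{1}{a - 3}\right)^{2}} = \frac{a + k}{a + \left(\frac{1}{-3 + a}\right)^{2}} = \frac{a + k}{a + \frac{1}{\left(-3 + a\right)^{2}}}$)
$\frac{1}{4262 + q{\left(69,6 \right)}} = \frac{1}{4262 + \frac{\left(-3 + 69\right)^{2} \left(69 + 6\right)}{1 + 69 \left(-3 + 69\right)^{2}}} = \frac{1}{4262 + \frac{1}{1 + 69 \cdot 66^{2}} \cdot 66^{2} \cdot 75} = \frac{1}{4262 + \frac{1}{1 + 69 \cdot 4356} \cdot 4356 \cdot 75} = \frac{1}{4262 + \frac{1}{1 + 300564} \cdot 4356 \cdot 75} = \frac{1}{4262 + \frac{1}{300565} \cdot 4356 \cdot 75} = \frac{1}{4262 + \frac{65340}{60113}} = \frac{1}{\frac{256266946}{60113}} = \frac{60113}{256266946}$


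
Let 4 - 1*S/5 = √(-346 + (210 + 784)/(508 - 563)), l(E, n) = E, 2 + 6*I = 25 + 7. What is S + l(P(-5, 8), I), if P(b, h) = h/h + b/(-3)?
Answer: 68/3 - 2*I*√275330/11 ≈ 22.667 - 95.403*I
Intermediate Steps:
I = 5 (I = -⅓ + (25 + 7)/6 = -⅓ + (⅙)*32 = -⅓ + 16/3 = 5)
P(b, h) = 1 - b/3 (P(b, h) = 1 + b*(-⅓) = 1 - b/3)
S = 20 - 2*I*√275330/11 (S = 20 - 5*√(-346 + (210 + 784)/(508 - 563)) = 20 - 5*√(-346 + 994/(-55)) = 20 - 5*√(-346 + 994*(-1/55)) = 20 - 5*√(-346 - 994/55) = 20 - 2*I*√275330/11 ≈ 20.0 - 95.403*I)
S + l(P(-5, 8), I) = (20 - 2*I*√275330/11) + (1 - ⅓*(-5)) = (20 - 2*I*√275330/11) + (1 + 5/3) = (20 - 2*I*√275330/11) + 8/3 = 68/3 - 2*I*√275330/11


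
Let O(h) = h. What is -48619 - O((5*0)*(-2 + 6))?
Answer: -48619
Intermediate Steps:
-48619 - O((5*0)*(-2 + 6)) = -48619 - 5*0*(-2 + 6) = -48619 - 0*4 = -48619 - 1*0 = -48619 + 0 = -48619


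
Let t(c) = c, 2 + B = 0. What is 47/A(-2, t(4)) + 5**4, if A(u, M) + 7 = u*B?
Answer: 1828/3 ≈ 609.33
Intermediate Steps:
B = -2 (B = -2 + 0 = -2)
A(u, M) = -7 - 2*u (A(u, M) = -7 + u*(-2) = -7 - 2*u)
47/A(-2, t(4)) + 5**4 = 47/(-7 - 2*(-2)) + 5**4 = 47/(-7 + 4) + 625 = 47/(-3) + 625 = -1/3*47 + 625 = -47/3 + 625 = 1828/3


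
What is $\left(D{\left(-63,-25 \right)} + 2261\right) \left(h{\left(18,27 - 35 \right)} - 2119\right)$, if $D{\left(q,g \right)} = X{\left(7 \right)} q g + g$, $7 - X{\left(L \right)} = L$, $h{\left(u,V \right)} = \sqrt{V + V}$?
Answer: $-4738084 + 8944 i \approx -4.7381 \cdot 10^{6} + 8944.0 i$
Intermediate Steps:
$h{\left(u,V \right)} = \sqrt{2} \sqrt{V}$ ($h{\left(u,V \right)} = \sqrt{2 V} = \sqrt{2} \sqrt{V}$)
$X{\left(L \right)} = 7 - L$
$D{\left(q,g \right)} = g$ ($D{\left(q,g \right)} = \left(7 - 7\right) q g + g = 0 q g + g = 0 g + g = 0 + g = g$)
$\left(D{\left(-63,-25 \right)} + 2261\right) \left(h{\left(18,27 - 35 \right)} - 2119\right) = \left(-25 + 2261\right) \left(\sqrt{2} \sqrt{27 - 35} - 2119\right) = 2236 \left(\sqrt{2} \sqrt{27 - 35} - 2119\right) = 2236 \left(\sqrt{2} \sqrt{-8} - 2119\right) = 2236 \left(\sqrt{2} \cdot 2 i \sqrt{2} - 2119\right) = 2236 \left(4 i - 2119\right) = 2236 \left(-2119 + 4 i\right) = -4738084 + 8944 i$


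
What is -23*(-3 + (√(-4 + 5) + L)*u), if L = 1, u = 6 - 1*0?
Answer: -207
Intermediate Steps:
u = 6 (u = 6 + 0 = 6)
-23*(-3 + (√(-4 + 5) + L)*u) = -23*(-3 + (√(-4 + 5) + 1)*6) = -23*(-3 + (√1 + 1)*6) = -23*(-3 + (1 + 1)*6) = -23*(-3 + 2*6) = -23*(-3 + 12) = -23*9 = -207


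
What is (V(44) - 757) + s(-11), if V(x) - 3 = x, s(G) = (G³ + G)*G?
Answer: 14052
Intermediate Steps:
s(G) = G*(G + G³) (s(G) = (G + G³)*G = G*(G + G³))
V(x) = 3 + x
(V(44) - 757) + s(-11) = ((3 + 44) - 757) + ((-11)² + (-11)⁴) = (47 - 757) + (121 + 14641) = -710 + 14762 = 14052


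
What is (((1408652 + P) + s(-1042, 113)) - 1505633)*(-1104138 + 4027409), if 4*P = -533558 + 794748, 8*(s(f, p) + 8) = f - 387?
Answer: -745320097431/8 ≈ -9.3165e+10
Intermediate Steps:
s(f, p) = -451/8 + f/8 (s(f, p) = -8 + (f - 387)/8 = -8 + (-387 + f)/8 = -8 + (-387/8 + f/8) = -451/8 + f/8)
P = 130595/2 (P = (-533558 + 794748)/4 = (¼)*261190 = 130595/2 ≈ 65298.)
(((1408652 + P) + s(-1042, 113)) - 1505633)*(-1104138 + 4027409) = (((1408652 + 130595/2) + (-451/8 + (⅛)*(-1042))) - 1505633)*(-1104138 + 4027409) = ((2947899/2 + (-451/8 - 521/4)) - 1505633)*2923271 = ((2947899/2 - 1493/8) - 1505633)*2923271 = (11790103/8 - 1505633)*2923271 = -254961/8*2923271 = -745320097431/8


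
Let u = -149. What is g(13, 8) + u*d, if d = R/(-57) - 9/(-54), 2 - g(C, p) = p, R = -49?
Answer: -6039/38 ≈ -158.92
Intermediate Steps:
g(C, p) = 2 - p
d = 39/38 (d = -49/(-57) - 9/(-54) = -49*(-1/57) - 9*(-1/54) = 49/57 + ⅙ = 39/38 ≈ 1.0263)
g(13, 8) + u*d = (2 - 1*8) - 149*39/38 = (2 - 8) - 5811/38 = -6 - 5811/38 = -6039/38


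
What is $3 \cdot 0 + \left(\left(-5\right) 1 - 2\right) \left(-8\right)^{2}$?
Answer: $-448$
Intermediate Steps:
$3 \cdot 0 + \left(\left(-5\right) 1 - 2\right) \left(-8\right)^{2} = 0 + \left(-5 - 2\right) 64 = 0 - 448 = -448$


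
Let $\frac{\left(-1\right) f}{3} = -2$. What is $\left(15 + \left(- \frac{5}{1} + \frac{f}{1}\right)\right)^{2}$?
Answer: $256$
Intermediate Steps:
$f = 6$ ($f = \left(-3\right) \left(-2\right) = 6$)
$\left(15 + \left(- \frac{5}{1} + \frac{f}{1}\right)\right)^{2} = \left(15 + \left(- \frac{5}{1} + \frac{6}{1}\right)\right)^{2} = \left(15 + \left(\left(-5\right) 1 + 6 \cdot 1\right)\right)^{2} = \left(15 + \left(-5 + 6\right)\right)^{2} = \left(15 + 1\right)^{2} = 16^{2} = 256$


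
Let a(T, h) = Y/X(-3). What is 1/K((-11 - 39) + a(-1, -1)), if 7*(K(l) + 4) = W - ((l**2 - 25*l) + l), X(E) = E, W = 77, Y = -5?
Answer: -9/4432 ≈ -0.0020307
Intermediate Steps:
a(T, h) = 5/3 (a(T, h) = -5/(-3) = -5*(-1/3) = 5/3)
K(l) = 7 - l**2/7 + 24*l/7 (K(l) = -4 + (77 - ((l**2 - 25*l) + l))/7 = -4 + (77 - (l**2 - 24*l))/7 = -4 + (77 + (-l**2 + 24*l))/7 = -4 + (77 - l**2 + 24*l)/7 = -4 + (11 - l**2/7 + 24*l/7) = 7 - l**2/7 + 24*l/7)
1/K((-11 - 39) + a(-1, -1)) = 1/(7 - ((-11 - 39) + 5/3)**2/7 + 24*((-11 - 39) + 5/3)/7) = 1/(7 - (-50 + 5/3)**2/7 + 24*(-50 + 5/3)/7) = 1/(7 - (-145/3)**2/7 + (24/7)*(-145/3)) = 1/(7 - 1/7*21025/9 - 1160/7) = 1/(7 - 21025/63 - 1160/7) = 1/(-4432/9) = -9/4432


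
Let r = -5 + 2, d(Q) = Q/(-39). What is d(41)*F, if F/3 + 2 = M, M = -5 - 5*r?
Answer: -328/13 ≈ -25.231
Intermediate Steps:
d(Q) = -Q/39 (d(Q) = Q*(-1/39) = -Q/39)
r = -3
M = 10 (M = -5 - 5*(-3) = -5 + 15 = 10)
F = 24 (F = -6 + 3*10 = -6 + 30 = 24)
d(41)*F = -1/39*41*24 = -41/39*24 = -328/13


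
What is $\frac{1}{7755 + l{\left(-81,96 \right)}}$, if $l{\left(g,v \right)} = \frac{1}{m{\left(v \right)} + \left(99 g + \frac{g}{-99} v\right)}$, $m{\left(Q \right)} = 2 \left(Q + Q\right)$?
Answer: $\frac{83121}{644603344} \approx 0.00012895$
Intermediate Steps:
$m{\left(Q \right)} = 4 Q$ ($m{\left(Q \right)} = 2 \cdot 2 Q = 4 Q$)
$l{\left(g,v \right)} = \frac{1}{4 v + 99 g - \frac{g v}{99}}$ ($l{\left(g,v \right)} = \frac{1}{4 v + \left(99 g + \frac{g}{-99} v\right)} = \frac{1}{4 v + \left(99 g + g \left(- \frac{1}{99}\right) v\right)} = \frac{1}{4 v + \left(99 g + - \frac{g}{99} v\right)} = \frac{1}{4 v - \left(- 99 g + \frac{g v}{99}\right)} = \frac{1}{4 v + 99 g - \frac{g v}{99}}$)
$\frac{1}{7755 + l{\left(-81,96 \right)}} = \frac{1}{7755 + \frac{99}{396 \cdot 96 + 9801 \left(-81\right) - \left(-81\right) 96}} = \frac{1}{7755 + \frac{99}{38016 - 793881 + 7776}} = \frac{1}{7755 + \frac{99}{-748089}} = \frac{1}{7755 + 99 \left(- \frac{1}{748089}\right)} = \frac{1}{7755 - \frac{11}{83121}} = \frac{1}{\frac{644603344}{83121}} = \frac{83121}{644603344}$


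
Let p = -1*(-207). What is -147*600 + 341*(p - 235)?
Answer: -97748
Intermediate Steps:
p = 207
-147*600 + 341*(p - 235) = -147*600 + 341*(207 - 235) = -88200 + 341*(-28) = -88200 - 9548 = -97748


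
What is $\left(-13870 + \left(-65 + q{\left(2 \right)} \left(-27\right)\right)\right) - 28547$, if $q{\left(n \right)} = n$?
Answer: $-42536$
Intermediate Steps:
$\left(-13870 + \left(-65 + q{\left(2 \right)} \left(-27\right)\right)\right) - 28547 = \left(-13870 + \left(-65 + 2 \left(-27\right)\right)\right) - 28547 = \left(-13870 - 119\right) - 28547 = -13989 - 28547 = -42536$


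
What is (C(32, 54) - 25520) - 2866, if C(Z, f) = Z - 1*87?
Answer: -28441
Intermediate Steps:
C(Z, f) = -87 + Z (C(Z, f) = Z - 87 = -87 + Z)
(C(32, 54) - 25520) - 2866 = ((-87 + 32) - 25520) - 2866 = (-55 - 25520) - 2866 = -25575 - 2866 = -28441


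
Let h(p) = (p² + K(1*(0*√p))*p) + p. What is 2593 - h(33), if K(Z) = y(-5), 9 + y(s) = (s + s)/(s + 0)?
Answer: 1702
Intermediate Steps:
y(s) = -7 (y(s) = -9 + (s + s)/(s + 0) = -9 + (2*s)/s = -9 + 2 = -7)
K(Z) = -7
h(p) = p² - 6*p (h(p) = (p² - 7*p) + p = p² - 6*p)
2593 - h(33) = 2593 - 33*(-6 + 33) = 2593 - 33*27 = 2593 - 1*891 = 2593 - 891 = 1702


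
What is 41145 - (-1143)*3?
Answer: 44574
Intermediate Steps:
41145 - (-1143)*3 = 41145 - 1*(-3429) = 41145 + 3429 = 44574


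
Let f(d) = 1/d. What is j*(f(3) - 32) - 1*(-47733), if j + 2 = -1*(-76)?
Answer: 136169/3 ≈ 45390.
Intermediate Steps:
j = 74 (j = -2 - 1*(-76) = -2 + 76 = 74)
j*(f(3) - 32) - 1*(-47733) = 74*(1/3 - 32) - 1*(-47733) = 74*(⅓ - 32) + 47733 = 74*(-95/3) + 47733 = -7030/3 + 47733 = 136169/3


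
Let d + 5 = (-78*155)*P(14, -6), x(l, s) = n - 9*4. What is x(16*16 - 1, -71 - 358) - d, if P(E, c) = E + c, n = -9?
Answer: 96680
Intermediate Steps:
x(l, s) = -45 (x(l, s) = -9 - 9*4 = -9 - 36 = -45)
d = -96725 (d = -5 + (-78*155)*(14 - 6) = -5 - 12090*8 = -5 - 96720 = -96725)
x(16*16 - 1, -71 - 358) - d = -45 - 1*(-96725) = -45 + 96725 = 96680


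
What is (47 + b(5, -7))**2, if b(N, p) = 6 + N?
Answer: 3364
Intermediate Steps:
(47 + b(5, -7))**2 = (47 + (6 + 5))**2 = (47 + 11)**2 = 58**2 = 3364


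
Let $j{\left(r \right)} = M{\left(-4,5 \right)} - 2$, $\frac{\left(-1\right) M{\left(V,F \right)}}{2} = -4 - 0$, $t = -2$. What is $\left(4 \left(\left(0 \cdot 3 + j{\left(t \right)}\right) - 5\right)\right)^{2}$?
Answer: $16$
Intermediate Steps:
$M{\left(V,F \right)} = 8$ ($M{\left(V,F \right)} = - 2 \left(-4 - 0\right) = - 2 \left(-4 + 0\right) = \left(-2\right) \left(-4\right) = 8$)
$j{\left(r \right)} = 6$ ($j{\left(r \right)} = 8 - 2 = 6$)
$\left(4 \left(\left(0 \cdot 3 + j{\left(t \right)}\right) - 5\right)\right)^{2} = \left(4 \left(\left(0 \cdot 3 + 6\right) - 5\right)\right)^{2} = \left(4 \left(\left(0 + 6\right) - 5\right)\right)^{2} = \left(4 \left(6 - 5\right)\right)^{2} = \left(4 \cdot 1\right)^{2} = 4^{2} = 16$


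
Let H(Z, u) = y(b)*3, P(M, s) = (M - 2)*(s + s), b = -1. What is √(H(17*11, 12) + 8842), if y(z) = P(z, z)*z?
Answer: 2*√2206 ≈ 93.936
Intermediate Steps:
P(M, s) = 2*s*(-2 + M) (P(M, s) = (-2 + M)*(2*s) = 2*s*(-2 + M))
y(z) = 2*z²*(-2 + z) (y(z) = (2*z*(-2 + z))*z = 2*z²*(-2 + z))
H(Z, u) = -18 (H(Z, u) = (2*(-1)²*(-2 - 1))*3 = (2*1*(-3))*3 = -6*3 = -18)
√(H(17*11, 12) + 8842) = √(-18 + 8842) = √8824 = 2*√2206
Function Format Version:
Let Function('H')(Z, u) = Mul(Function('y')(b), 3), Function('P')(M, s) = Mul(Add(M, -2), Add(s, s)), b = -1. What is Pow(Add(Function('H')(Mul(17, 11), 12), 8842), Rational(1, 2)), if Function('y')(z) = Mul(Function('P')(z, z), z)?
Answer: Mul(2, Pow(2206, Rational(1, 2))) ≈ 93.936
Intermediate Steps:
Function('P')(M, s) = Mul(2, s, Add(-2, M)) (Function('P')(M, s) = Mul(Add(-2, M), Mul(2, s)) = Mul(2, s, Add(-2, M)))
Function('y')(z) = Mul(2, Pow(z, 2), Add(-2, z)) (Function('y')(z) = Mul(Mul(2, z, Add(-2, z)), z) = Mul(2, Pow(z, 2), Add(-2, z)))
Function('H')(Z, u) = -18 (Function('H')(Z, u) = Mul(Mul(2, Pow(-1, 2), Add(-2, -1)), 3) = Mul(Mul(2, 1, -3), 3) = Mul(-6, 3) = -18)
Pow(Add(Function('H')(Mul(17, 11), 12), 8842), Rational(1, 2)) = Pow(Add(-18, 8842), Rational(1, 2)) = Pow(8824, Rational(1, 2)) = Mul(2, Pow(2206, Rational(1, 2)))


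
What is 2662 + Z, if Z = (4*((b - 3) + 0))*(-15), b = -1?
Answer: 2902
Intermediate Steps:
Z = 240 (Z = (4*((-1 - 3) + 0))*(-15) = (4*(-4 + 0))*(-15) = (4*(-4))*(-15) = -16*(-15) = 240)
2662 + Z = 2662 + 240 = 2902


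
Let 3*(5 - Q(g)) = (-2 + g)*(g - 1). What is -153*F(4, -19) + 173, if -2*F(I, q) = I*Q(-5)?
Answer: -2581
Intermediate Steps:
Q(g) = 5 - (-1 + g)*(-2 + g)/3 (Q(g) = 5 - (-2 + g)*(g - 1)/3 = 5 - (-2 + g)*(-1 + g)/3 = 5 - (-1 + g)*(-2 + g)/3)
F(I, q) = 9*I/2 (F(I, q) = -I*(13/3 - 5 - 1/3*(-5)**2)/2 = -I*(13/3 - 5 - 1/3*25)/2 = -I*(13/3 - 5 - 25/3)/2 = -I*(-9)/2 = -(-9)*I/2 = 9*I/2)
-153*F(4, -19) + 173 = -1377*4/2 + 173 = -153*18 + 173 = -2754 + 173 = -2581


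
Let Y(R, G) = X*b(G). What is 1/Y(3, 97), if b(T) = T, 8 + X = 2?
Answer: -1/582 ≈ -0.0017182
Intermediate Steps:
X = -6 (X = -8 + 2 = -6)
Y(R, G) = -6*G
1/Y(3, 97) = 1/(-6*97) = 1/(-582) = -1/582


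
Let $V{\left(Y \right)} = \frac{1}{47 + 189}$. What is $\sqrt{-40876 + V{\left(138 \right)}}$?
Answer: $\frac{i \sqrt{569157365}}{118} \approx 202.18 i$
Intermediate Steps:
$V{\left(Y \right)} = \frac{1}{236}$
$\sqrt{-40876 + V{\left(138 \right)}} = \sqrt{-40876 + \frac{1}{236}} = \sqrt{- \frac{9646735}{236}} = \frac{i \sqrt{569157365}}{118}$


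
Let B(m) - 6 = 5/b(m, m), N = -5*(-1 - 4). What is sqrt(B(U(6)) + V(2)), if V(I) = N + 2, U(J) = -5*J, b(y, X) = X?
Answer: sqrt(1182)/6 ≈ 5.7300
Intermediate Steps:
N = 25 (N = -5*(-5) = 25)
V(I) = 27 (V(I) = 25 + 2 = 27)
B(m) = 6 + 5/m
sqrt(B(U(6)) + V(2)) = sqrt((6 + 5/((-5*6))) + 27) = sqrt((6 + 5/(-30)) + 27) = sqrt((6 + 5*(-1/30)) + 27) = sqrt((6 - 1/6) + 27) = sqrt(35/6 + 27) = sqrt(197/6) = sqrt(1182)/6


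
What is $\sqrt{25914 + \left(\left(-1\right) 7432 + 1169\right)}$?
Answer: $\sqrt{19651} \approx 140.18$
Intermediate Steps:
$\sqrt{25914 + \left(\left(-1\right) 7432 + 1169\right)} = \sqrt{25914 + \left(-7432 + 1169\right)} = \sqrt{25914 - 6263} = \sqrt{19651}$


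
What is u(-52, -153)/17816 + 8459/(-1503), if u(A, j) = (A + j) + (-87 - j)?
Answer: -150914461/26777448 ≈ -5.6359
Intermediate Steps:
u(A, j) = -87 + A
u(-52, -153)/17816 + 8459/(-1503) = (-87 - 52)/17816 + 8459/(-1503) = -139*1/17816 + 8459*(-1/1503) = -139/17816 - 8459/1503 = -150914461/26777448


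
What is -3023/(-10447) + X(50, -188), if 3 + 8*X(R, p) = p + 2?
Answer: -1950299/83576 ≈ -23.336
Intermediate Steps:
X(R, p) = -⅛ + p/8 (X(R, p) = -3/8 + (p + 2)/8 = -3/8 + (2 + p)/8 = -3/8 + (¼ + p/8) = -⅛ + p/8)
-3023/(-10447) + X(50, -188) = -3023/(-10447) + (-⅛ + (⅛)*(-188)) = -3023*(-1/10447) + (-⅛ - 47/2) = 3023/10447 - 189/8 = -1950299/83576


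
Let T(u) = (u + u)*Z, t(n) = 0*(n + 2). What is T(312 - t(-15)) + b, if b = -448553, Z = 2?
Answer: -447305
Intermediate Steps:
t(n) = 0 (t(n) = 0*(2 + n) = 0)
T(u) = 4*u (T(u) = (u + u)*2 = (2*u)*2 = 4*u)
T(312 - t(-15)) + b = 4*(312 - 1*0) - 448553 = 4*(312 + 0) - 448553 = 4*312 - 448553 = 1248 - 448553 = -447305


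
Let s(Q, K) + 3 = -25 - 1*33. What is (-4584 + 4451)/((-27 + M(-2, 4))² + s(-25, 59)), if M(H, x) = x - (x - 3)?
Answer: -133/515 ≈ -0.25825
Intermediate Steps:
s(Q, K) = -61 (s(Q, K) = -3 + (-25 - 1*33) = -3 + (-25 - 33) = -3 - 58 = -61)
M(H, x) = 3 (M(H, x) = x - (-3 + x) = x + (3 - x) = 3)
(-4584 + 4451)/((-27 + M(-2, 4))² + s(-25, 59)) = (-4584 + 4451)/((-27 + 3)² - 61) = -133/((-24)² - 61) = -133/(576 - 61) = -133/515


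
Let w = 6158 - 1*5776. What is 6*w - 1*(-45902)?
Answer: 48194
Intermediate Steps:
w = 382 (w = 6158 - 5776 = 382)
6*w - 1*(-45902) = 6*382 - 1*(-45902) = 2292 + 45902 = 48194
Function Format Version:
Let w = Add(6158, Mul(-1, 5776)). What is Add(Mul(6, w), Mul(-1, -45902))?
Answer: 48194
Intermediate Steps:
w = 382 (w = Add(6158, -5776) = 382)
Add(Mul(6, w), Mul(-1, -45902)) = Add(Mul(6, 382), Mul(-1, -45902)) = Add(2292, 45902) = 48194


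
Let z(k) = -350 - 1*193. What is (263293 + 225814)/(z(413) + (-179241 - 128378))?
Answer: -489107/308162 ≈ -1.5872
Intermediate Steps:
z(k) = -543 (z(k) = -350 - 193 = -543)
(263293 + 225814)/(z(413) + (-179241 - 128378)) = (263293 + 225814)/(-543 + (-179241 - 128378)) = 489107/(-543 - 307619) = 489107/(-308162) = 489107*(-1/308162) = -489107/308162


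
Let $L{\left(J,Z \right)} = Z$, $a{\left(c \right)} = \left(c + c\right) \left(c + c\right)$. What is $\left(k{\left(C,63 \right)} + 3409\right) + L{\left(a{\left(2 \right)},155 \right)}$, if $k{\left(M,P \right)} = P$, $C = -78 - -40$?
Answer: $3627$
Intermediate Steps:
$C = -38$ ($C = -78 + 40 = -38$)
$a{\left(c \right)} = 4 c^{2}$ ($a{\left(c \right)} = 2 c 2 c = 4 c^{2}$)
$\left(k{\left(C,63 \right)} + 3409\right) + L{\left(a{\left(2 \right)},155 \right)} = \left(63 + 3409\right) + 155 = 3472 + 155 = 3627$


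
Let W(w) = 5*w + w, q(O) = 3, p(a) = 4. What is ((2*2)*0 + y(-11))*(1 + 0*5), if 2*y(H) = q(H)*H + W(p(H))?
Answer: -9/2 ≈ -4.5000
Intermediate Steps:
W(w) = 6*w
y(H) = 12 + 3*H/2 (y(H) = (3*H + 6*4)/2 = (3*H + 24)/2 = (24 + 3*H)/2 = 12 + 3*H/2)
((2*2)*0 + y(-11))*(1 + 0*5) = ((2*2)*0 + (12 + (3/2)*(-11)))*(1 + 0*5) = (4*0 + (12 - 33/2))*(1 + 0) = (0 - 9/2)*1 = -9/2*1 = -9/2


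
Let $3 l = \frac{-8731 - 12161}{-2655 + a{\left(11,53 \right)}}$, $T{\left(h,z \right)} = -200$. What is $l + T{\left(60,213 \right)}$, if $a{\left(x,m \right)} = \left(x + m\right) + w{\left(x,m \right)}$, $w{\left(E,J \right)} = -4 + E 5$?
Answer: $- \frac{125259}{635} \approx -197.26$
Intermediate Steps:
$w{\left(E,J \right)} = -4 + 5 E$
$a{\left(x,m \right)} = -4 + m + 6 x$ ($a{\left(x,m \right)} = \left(x + m\right) + \left(-4 + 5 x\right) = \left(m + x\right) + \left(-4 + 5 x\right) = -4 + m + 6 x$)
$l = \frac{1741}{635}$ ($l = \frac{\left(-8731 - 12161\right) \frac{1}{-2655 + \left(-4 + 53 + 6 \cdot 11\right)}}{3} = \frac{\left(-20892\right) \frac{1}{-2655 + \left(-4 + 53 + 66\right)}}{3} = \frac{\left(-20892\right) \frac{1}{-2655 + 115}}{3} = \frac{\left(-20892\right) \frac{1}{-2540}}{3} = \frac{\left(-20892\right) \left(- \frac{1}{2540}\right)}{3} = \frac{1}{3} \cdot \frac{5223}{635} = \frac{1741}{635} \approx 2.7417$)
$l + T{\left(60,213 \right)} = \frac{1741}{635} - 200 = - \frac{125259}{635}$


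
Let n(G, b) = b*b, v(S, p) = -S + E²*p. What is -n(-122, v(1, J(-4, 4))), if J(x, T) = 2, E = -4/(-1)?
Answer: -961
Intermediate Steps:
E = 4 (E = -4*(-1) = 4)
v(S, p) = -S + 16*p (v(S, p) = -S + 4²*p = -S + 16*p)
n(G, b) = b²
-n(-122, v(1, J(-4, 4))) = -(-1*1 + 16*2)² = -(-1 + 32)² = -1*31² = -1*961 = -961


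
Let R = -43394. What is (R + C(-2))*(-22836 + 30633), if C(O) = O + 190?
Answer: -336877182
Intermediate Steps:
C(O) = 190 + O
(R + C(-2))*(-22836 + 30633) = (-43394 + (190 - 2))*(-22836 + 30633) = (-43394 + 188)*7797 = -43206*7797 = -336877182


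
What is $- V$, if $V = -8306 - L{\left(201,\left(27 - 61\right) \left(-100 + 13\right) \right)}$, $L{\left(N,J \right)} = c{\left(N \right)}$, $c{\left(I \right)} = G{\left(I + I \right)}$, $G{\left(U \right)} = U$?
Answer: $8708$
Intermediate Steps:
$c{\left(I \right)} = 2 I$ ($c{\left(I \right)} = I + I = 2 I$)
$L{\left(N,J \right)} = 2 N$
$V = -8708$ ($V = -8306 - 2 \cdot 201 = -8306 - 402 = -8708$)
$- V = \left(-1\right) \left(-8708\right) = 8708$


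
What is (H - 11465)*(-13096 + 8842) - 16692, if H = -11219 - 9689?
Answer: 137698050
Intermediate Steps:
H = -20908
(H - 11465)*(-13096 + 8842) - 16692 = (-20908 - 11465)*(-13096 + 8842) - 16692 = -32373*(-4254) - 16692 = 137714742 - 16692 = 137698050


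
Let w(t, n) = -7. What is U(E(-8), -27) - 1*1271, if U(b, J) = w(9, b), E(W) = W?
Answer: -1278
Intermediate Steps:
U(b, J) = -7
U(E(-8), -27) - 1*1271 = -7 - 1*1271 = -7 - 1271 = -1278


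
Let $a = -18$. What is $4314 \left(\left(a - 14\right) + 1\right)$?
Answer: $-133734$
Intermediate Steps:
$4314 \left(\left(a - 14\right) + 1\right) = 4314 \left(\left(-18 - 14\right) + 1\right) = 4314 \left(-32 + 1\right) = 4314 \left(-31\right) = -133734$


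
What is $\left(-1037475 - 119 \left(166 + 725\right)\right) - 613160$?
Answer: $-1756664$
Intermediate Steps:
$\left(-1037475 - 119 \left(166 + 725\right)\right) - 613160 = \left(-1037475 - 106029\right) - 613160 = -1143504 - 613160 = -1756664$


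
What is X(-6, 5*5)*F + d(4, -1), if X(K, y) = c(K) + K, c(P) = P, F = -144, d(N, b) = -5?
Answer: 1723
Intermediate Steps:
X(K, y) = 2*K (X(K, y) = K + K = 2*K)
X(-6, 5*5)*F + d(4, -1) = (2*(-6))*(-144) - 5 = -12*(-144) - 5 = 1728 - 5 = 1723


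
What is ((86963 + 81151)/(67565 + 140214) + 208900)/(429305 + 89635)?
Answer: 21702600607/53912417130 ≈ 0.40255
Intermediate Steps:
((86963 + 81151)/(67565 + 140214) + 208900)/(429305 + 89635) = (168114/207779 + 208900)/518940 = (168114*(1/207779) + 208900)*(1/518940) = (168114/207779 + 208900)*(1/518940) = (43405201214/207779)*(1/518940) = 21702600607/53912417130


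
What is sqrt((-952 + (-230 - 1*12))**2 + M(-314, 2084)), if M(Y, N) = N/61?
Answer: 34*sqrt(4589030)/61 ≈ 1194.0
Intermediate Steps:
M(Y, N) = N/61 (M(Y, N) = N*(1/61) = N/61)
sqrt((-952 + (-230 - 1*12))**2 + M(-314, 2084)) = sqrt((-952 + (-230 - 1*12))**2 + (1/61)*2084) = sqrt((-952 + (-230 - 12))**2 + 2084/61) = sqrt((-952 - 242)**2 + 2084/61) = sqrt((-1194)**2 + 2084/61) = sqrt(1425636 + 2084/61) = sqrt(86965880/61) = 34*sqrt(4589030)/61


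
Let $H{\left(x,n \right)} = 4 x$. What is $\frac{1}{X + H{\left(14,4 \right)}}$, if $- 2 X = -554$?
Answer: $\frac{1}{333} \approx 0.003003$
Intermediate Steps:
$X = 277$ ($X = \left(- \frac{1}{2}\right) \left(-554\right) = 277$)
$\frac{1}{X + H{\left(14,4 \right)}} = \frac{1}{277 + 4 \cdot 14} = \frac{1}{277 + 56} = \frac{1}{333}$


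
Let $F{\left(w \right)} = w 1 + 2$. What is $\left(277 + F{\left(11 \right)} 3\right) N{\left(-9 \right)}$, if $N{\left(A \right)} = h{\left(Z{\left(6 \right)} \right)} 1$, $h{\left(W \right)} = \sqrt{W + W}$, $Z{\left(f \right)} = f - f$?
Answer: $0$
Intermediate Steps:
$Z{\left(f \right)} = 0$
$h{\left(W \right)} = \sqrt{2} \sqrt{W}$ ($h{\left(W \right)} = \sqrt{2 W} = \sqrt{2} \sqrt{W}$)
$F{\left(w \right)} = 2 + w$ ($F{\left(w \right)} = w + 2 = 2 + w$)
$N{\left(A \right)} = 0$ ($N{\left(A \right)} = \sqrt{2} \sqrt{0} \cdot 1 = \sqrt{2} \cdot 0 \cdot 1 = 0 \cdot 1 = 0$)
$\left(277 + F{\left(11 \right)} 3\right) N{\left(-9 \right)} = \left(277 + \left(2 + 11\right) 3\right) 0 = \left(277 + 13 \cdot 3\right) 0 = \left(277 + 39\right) 0 = 316 \cdot 0 = 0$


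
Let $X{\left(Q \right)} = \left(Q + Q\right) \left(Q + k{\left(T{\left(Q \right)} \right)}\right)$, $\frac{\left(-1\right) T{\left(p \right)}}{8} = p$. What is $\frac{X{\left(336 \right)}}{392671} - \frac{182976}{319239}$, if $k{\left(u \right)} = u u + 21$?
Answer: $\frac{516682575995104}{41785299123} \approx 12365.0$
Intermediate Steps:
$T{\left(p \right)} = - 8 p$
$k{\left(u \right)} = 21 + u^{2}$ ($k{\left(u \right)} = u^{2} + 21 = 21 + u^{2}$)
$X{\left(Q \right)} = 2 Q \left(21 + Q + 64 Q^{2}\right)$ ($X{\left(Q \right)} = \left(Q + Q\right) \left(Q + \left(21 + \left(- 8 Q\right)^{2}\right)\right) = 2 Q \left(Q + \left(21 + 64 Q^{2}\right)\right) = 2 Q \left(21 + Q + 64 Q^{2}\right)$)
$\frac{X{\left(336 \right)}}{392671} - \frac{182976}{319239} = \frac{2 \cdot 336 \left(21 + 336 + 64 \cdot 336^{2}\right)}{392671} - \frac{182976}{319239} = 2 \cdot 336 \left(21 + 336 + 64 \cdot 112896\right) \frac{1}{392671} - \frac{60992}{106413} = 2 \cdot 336 \left(21 + 336 + 7225344\right) \frac{1}{392671} - \frac{60992}{106413} = 2 \cdot 336 \cdot 7225701 \cdot \frac{1}{392671} - \frac{60992}{106413} = 4855671072 \cdot \frac{1}{392671} - \frac{60992}{106413} = \frac{4855671072}{392671} - \frac{60992}{106413} = \frac{516682575995104}{41785299123}$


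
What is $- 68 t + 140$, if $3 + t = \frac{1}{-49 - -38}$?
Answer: $\frac{3852}{11} \approx 350.18$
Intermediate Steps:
$t = - \frac{34}{11}$ ($t = -3 + \frac{1}{-49 - -38} = -3 + \frac{1}{-49 + 38} = -3 + \frac{1}{-11} = -3 - \frac{1}{11} = - \frac{34}{11} \approx -3.0909$)
$- 68 t + 140 = \left(-68\right) \left(- \frac{34}{11}\right) + 140 = \frac{2312}{11} + 140 = \frac{3852}{11}$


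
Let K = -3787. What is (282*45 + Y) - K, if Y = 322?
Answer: 16799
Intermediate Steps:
(282*45 + Y) - K = (282*45 + 322) - 1*(-3787) = (12690 + 322) + 3787 = 13012 + 3787 = 16799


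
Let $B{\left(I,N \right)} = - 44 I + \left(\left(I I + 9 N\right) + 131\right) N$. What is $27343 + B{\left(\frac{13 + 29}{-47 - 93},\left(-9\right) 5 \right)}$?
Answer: $\frac{793643}{20} \approx 39682.0$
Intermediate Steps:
$B{\left(I,N \right)} = - 44 I + N \left(131 + I^{2} + 9 N\right)$ ($B{\left(I,N \right)} = - 44 I + \left(\left(I^{2} + 9 N\right) + 131\right) N = - 44 I + \left(131 + I^{2} + 9 N\right) N = - 44 I + N \left(131 + I^{2} + 9 N\right)$)
$27343 + B{\left(\frac{13 + 29}{-47 - 93},\left(-9\right) 5 \right)} = 27343 + \left(- 44 \frac{13 + 29}{-47 - 93} + 9 \left(\left(-9\right) 5\right)^{2} + 131 \left(\left(-9\right) 5\right) + \left(-9\right) 5 \left(\frac{13 + 29}{-47 - 93}\right)^{2}\right) = 27343 + \left(- 44 \frac{42}{-140} + 9 \left(-45\right)^{2} + 131 \left(-45\right) - 45 \left(\frac{42}{-140}\right)^{2}\right) = 27343 - \left(-12330 + \frac{81}{20} + 44 \cdot 42 \left(- \frac{1}{140}\right)\right) = 27343 - \left(- \frac{61716}{5} + \frac{81}{20}\right) = 27343 + \left(\frac{66}{5} + 18225 - 5895 - \frac{81}{20}\right) = 27343 + \frac{246783}{20} = \frac{793643}{20}$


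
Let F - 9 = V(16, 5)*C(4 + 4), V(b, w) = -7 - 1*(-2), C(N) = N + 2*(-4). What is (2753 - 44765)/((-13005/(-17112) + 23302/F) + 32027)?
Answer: -2156728032/1777091695 ≈ -1.2136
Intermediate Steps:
C(N) = -8 + N (C(N) = N - 8 = -8 + N)
V(b, w) = -5 (V(b, w) = -7 + 2 = -5)
F = 9 (F = 9 - 5*(-8 + (4 + 4)) = 9 - 5*(-8 + 8) = 9 - 5*0 = 9 + 0 = 9)
(2753 - 44765)/((-13005/(-17112) + 23302/F) + 32027) = (2753 - 44765)/((-13005/(-17112) + 23302/9) + 32027) = -42012/((-13005*(-1/17112) + 23302*(1/9)) + 32027) = -42012/((4335/5704 + 23302/9) + 32027) = -42012/(132953623/51336 + 32027) = -42012/1777091695/51336 = -42012*51336/1777091695 = -2156728032/1777091695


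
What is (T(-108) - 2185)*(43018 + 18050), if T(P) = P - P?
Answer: -133433580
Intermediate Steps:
T(P) = 0
(T(-108) - 2185)*(43018 + 18050) = (0 - 2185)*(43018 + 18050) = -2185*61068 = -133433580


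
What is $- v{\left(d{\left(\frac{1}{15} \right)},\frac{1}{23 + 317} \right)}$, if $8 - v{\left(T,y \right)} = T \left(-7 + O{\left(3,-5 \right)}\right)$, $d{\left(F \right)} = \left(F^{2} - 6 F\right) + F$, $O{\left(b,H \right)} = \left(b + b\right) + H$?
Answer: $- \frac{452}{75} \approx -6.0267$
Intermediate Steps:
$O{\left(b,H \right)} = H + 2 b$ ($O{\left(b,H \right)} = 2 b + H = H + 2 b$)
$d{\left(F \right)} = F^{2} - 5 F$
$v{\left(T,y \right)} = 8 + 6 T$ ($v{\left(T,y \right)} = 8 - T \left(-7 + \left(-5 + 2 \cdot 3\right)\right) = 8 - T \left(-7 + \left(-5 + 6\right)\right) = 8 - T \left(-7 + 1\right) = 8 - T \left(-6\right) = 8 - - 6 T = 8 + 6 T$)
$- v{\left(d{\left(\frac{1}{15} \right)},\frac{1}{23 + 317} \right)} = - (8 + 6 \frac{-5 + \frac{1}{15}}{15}) = - (8 + 6 \cdot \frac{1}{15} \left(- \frac{74}{15}\right)) = - (8 + 6 \left(- \frac{74}{225}\right)) = - (8 - \frac{148}{75}) = \left(-1\right) \frac{452}{75} = - \frac{452}{75}$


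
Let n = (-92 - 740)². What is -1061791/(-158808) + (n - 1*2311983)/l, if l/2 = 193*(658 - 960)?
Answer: 95251446931/4628141544 ≈ 20.581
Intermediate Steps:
n = 692224 (n = (-832)² = 692224)
l = -116572 (l = 2*(193*(658 - 960)) = 2*(193*(-302)) = 2*(-58286) = -116572)
-1061791/(-158808) + (n - 1*2311983)/l = -1061791/(-158808) + (692224 - 1*2311983)/(-116572) = -1061791*(-1/158808) + (692224 - 2311983)*(-1/116572) = 1061791/158808 - 1619759*(-1/116572) = 1061791/158808 + 1619759/116572 = 95251446931/4628141544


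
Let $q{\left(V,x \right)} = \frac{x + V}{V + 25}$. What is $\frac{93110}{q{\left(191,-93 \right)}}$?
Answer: $\frac{10055880}{49} \approx 2.0522 \cdot 10^{5}$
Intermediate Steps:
$q{\left(V,x \right)} = \frac{V + x}{25 + V}$
$\frac{93110}{q{\left(191,-93 \right)}} = \frac{93110}{\frac{1}{25 + 191} \left(191 - 93\right)} = \frac{93110}{\frac{1}{216} \cdot 98} = \frac{93110}{\frac{49}{108}} = 93110 \cdot \frac{108}{49} = \frac{10055880}{49}$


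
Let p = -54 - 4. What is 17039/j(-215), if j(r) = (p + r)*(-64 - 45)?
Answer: 17039/29757 ≈ 0.57261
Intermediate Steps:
p = -58
j(r) = 6322 - 109*r (j(r) = (-58 + r)*(-64 - 45) = (-58 + r)*(-109) = 6322 - 109*r)
17039/j(-215) = 17039/(6322 - 109*(-215)) = 17039/(6322 + 23435) = 17039/29757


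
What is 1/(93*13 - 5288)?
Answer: -1/4079 ≈ -0.00024516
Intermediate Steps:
1/(93*13 - 5288) = 1/(1209 - 5288) = 1/(-4079) = -1/4079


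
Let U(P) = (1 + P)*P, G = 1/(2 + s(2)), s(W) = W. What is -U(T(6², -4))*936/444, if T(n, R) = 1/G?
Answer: -1560/37 ≈ -42.162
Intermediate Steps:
G = ¼ (G = 1/(2 + 2) = 1/4 = ¼ ≈ 0.25000)
T(n, R) = 4 (T(n, R) = 1/(¼) = 4)
U(P) = P*(1 + P)
-U(T(6², -4))*936/444 = -4*(1 + 4)*936/444 = -4*5*936*(1/444) = -20*78/37 = -1*1560/37 = -1560/37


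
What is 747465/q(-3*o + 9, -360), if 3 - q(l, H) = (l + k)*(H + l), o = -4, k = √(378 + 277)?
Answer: -591493970/2727819 + 28154515*√655/2727819 ≈ 47.314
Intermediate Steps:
k = √655 ≈ 25.593
q(l, H) = 3 - (H + l)*(l + √655) (q(l, H) = 3 - (l + √655)*(H + l) = 3 - (H + l)*(l + √655))
747465/q(-3*o + 9, -360) = 747465/(3 - (-3*(-4) + 9)² - 1*(-360)*(-3*(-4) + 9) - 1*(-360)*√655 - (-3*(-4) + 9)*√655) = 747465/(3 - (12 + 9)² - 1*(-360)*(12 + 9) + 360*√655 - (12 + 9)*√655) = 747465/(3 - 1*21² - 1*(-360)*21 + 360*√655 - 1*21*√655) = 747465/(3 - 1*441 + 7560 + 360*√655 - 21*√655) = 747465/(3 - 441 + 7560 + 360*√655 - 21*√655) = 747465/(7122 + 339*√655)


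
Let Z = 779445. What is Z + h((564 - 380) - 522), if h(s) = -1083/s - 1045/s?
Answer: 131727269/169 ≈ 7.7945e+5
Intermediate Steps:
h(s) = -2128/s
Z + h((564 - 380) - 522) = 779445 - 2128/((564 - 380) - 522) = 779445 - 2128/(184 - 522) = 779445 - 2128/(-338) = 779445 - 2128*(-1/338) = 779445 + 1064/169 = 131727269/169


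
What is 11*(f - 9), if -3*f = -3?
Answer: -88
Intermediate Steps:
f = 1 (f = -⅓*(-3) = 1)
11*(f - 9) = 11*(1 - 9) = 11*(-8) = -88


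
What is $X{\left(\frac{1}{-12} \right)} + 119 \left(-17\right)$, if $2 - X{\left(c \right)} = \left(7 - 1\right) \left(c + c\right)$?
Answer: $-2020$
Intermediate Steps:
$X{\left(c \right)} = 2 - 12 c$ ($X{\left(c \right)} = 2 - \left(7 - 1\right) \left(c + c\right) = 2 - 6 \cdot 2 c = 2 - 12 c$)
$X{\left(\frac{1}{-12} \right)} + 119 \left(-17\right) = \left(2 - \frac{12}{-12}\right) + 119 \left(-17\right) = \left(2 - -1\right) - 2023 = \left(2 + 1\right) - 2023 = 3 - 2023 = -2020$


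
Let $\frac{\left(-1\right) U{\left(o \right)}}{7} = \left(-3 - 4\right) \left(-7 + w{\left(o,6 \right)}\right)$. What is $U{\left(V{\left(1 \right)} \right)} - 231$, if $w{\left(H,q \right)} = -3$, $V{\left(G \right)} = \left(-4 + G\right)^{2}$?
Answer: $-721$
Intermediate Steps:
$U{\left(o \right)} = -490$ ($U{\left(o \right)} = - 7 \left(-3 - 4\right) \left(-7 - 3\right) = - 7 \left(\left(-7\right) \left(-10\right)\right) = \left(-7\right) 70 = -490$)
$U{\left(V{\left(1 \right)} \right)} - 231 = -490 - 231 = -721$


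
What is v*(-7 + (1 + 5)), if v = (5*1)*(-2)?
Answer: 10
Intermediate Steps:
v = -10 (v = 5*(-2) = -10)
v*(-7 + (1 + 5)) = -10*(-7 + (1 + 5)) = -10*(-7 + 6) = -10*(-1) = 10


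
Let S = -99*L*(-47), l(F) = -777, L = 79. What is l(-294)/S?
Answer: -259/122529 ≈ -0.0021138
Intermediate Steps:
S = 367587 (S = -99*79*(-47) = -7821*(-47) = 367587)
l(-294)/S = -777/367587 = -777*1/367587 = -259/122529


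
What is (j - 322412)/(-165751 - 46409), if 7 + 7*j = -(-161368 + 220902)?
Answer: 463285/297024 ≈ 1.5598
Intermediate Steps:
j = -59541/7 (j = -1 + (-(-161368 + 220902))/7 = -1 + (-1*59534)/7 = -1 + (⅐)*(-59534) = -1 - 59534/7 = -59541/7 ≈ -8505.9)
(j - 322412)/(-165751 - 46409) = (-59541/7 - 322412)/(-165751 - 46409) = -2316425/7/(-212160) = -2316425/7*(-1/212160) = 463285/297024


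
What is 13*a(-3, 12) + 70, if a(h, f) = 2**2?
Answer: 122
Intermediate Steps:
a(h, f) = 4
13*a(-3, 12) + 70 = 13*4 + 70 = 52 + 70 = 122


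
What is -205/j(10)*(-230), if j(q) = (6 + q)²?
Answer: 23575/128 ≈ 184.18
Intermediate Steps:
-205/j(10)*(-230) = -205/(6 + 10)²*(-230) = -205/(16²)*(-230) = -205/256*(-230) = 23575/128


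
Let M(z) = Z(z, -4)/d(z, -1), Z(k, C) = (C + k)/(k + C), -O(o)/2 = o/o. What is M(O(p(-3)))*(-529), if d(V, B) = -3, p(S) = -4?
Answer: 529/3 ≈ 176.33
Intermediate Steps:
O(o) = -2 (O(o) = -2*o/o = -2*1 = -2)
Z(k, C) = 1 (Z(k, C) = (C + k)/(C + k) = 1)
M(z) = -1/3 (M(z) = 1/(-3) = 1*(-1/3) = -1/3)
M(O(p(-3)))*(-529) = -1/3*(-529) = 529/3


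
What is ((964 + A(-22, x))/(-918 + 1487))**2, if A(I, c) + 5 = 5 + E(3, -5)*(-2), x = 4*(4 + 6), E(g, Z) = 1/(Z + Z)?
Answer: 23242041/8094025 ≈ 2.8715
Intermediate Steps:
E(g, Z) = 1/(2*Z)
x = 40 (x = 4*10 = 40)
A(I, c) = 1/5 (A(I, c) = -5 + (5 + ((1/2)/(-5))*(-2)) = -5 + (5 + ((1/2)*(-1/5))*(-2)) = -5 + (5 - 1/10*(-2)) = -5 + (5 + 1/5) = -5 + 26/5 = 1/5)
((964 + A(-22, x))/(-918 + 1487))**2 = ((964 + 1/5)/(-918 + 1487))**2 = ((4821/5)/569)**2 = ((4821/5)*(1/569))**2 = (4821/2845)**2 = 23242041/8094025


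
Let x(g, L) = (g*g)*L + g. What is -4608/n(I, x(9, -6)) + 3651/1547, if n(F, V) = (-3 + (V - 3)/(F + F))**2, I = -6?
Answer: -2130357/2117843 ≈ -1.0059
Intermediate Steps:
x(g, L) = g + L*g**2 (x(g, L) = g**2*L + g = L*g**2 + g = g + L*g**2)
n(F, V) = (-3 + (-3 + V)/(2*F))**2 (n(F, V) = (-3 + (-3 + V)/((2*F)))**2 = (-3 + (-3 + V)*(1/(2*F)))**2 = (-3 + (-3 + V)/(2*F))**2)
-4608/n(I, x(9, -6)) + 3651/1547 = -4608*144/(3 - 9*(1 - 6*9) + 6*(-6))**2 + 3651/1547 = -4608*144/(3 - 9*(1 - 54) - 36)**2 + 3651*(1/1547) = -4608*144/(3 - 9*(-53) - 36)**2 + 3651/1547 = -4608*144/(3 - 1*(-477) - 36)**2 + 3651/1547 = -4608*144/(3 + 477 - 36)**2 + 3651/1547 = -4608/((1/4)*(1/36)*444**2) + 3651/1547 = -4608/((1/4)*(1/36)*197136) + 3651/1547 = -4608/1369 + 3651/1547 = -2130357/2117843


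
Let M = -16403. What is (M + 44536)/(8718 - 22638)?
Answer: -28133/13920 ≈ -2.0210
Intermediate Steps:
(M + 44536)/(8718 - 22638) = (-16403 + 44536)/(8718 - 22638) = 28133/(-13920) = 28133*(-1/13920) = -28133/13920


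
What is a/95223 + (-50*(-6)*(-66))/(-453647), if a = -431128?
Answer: -193694508416/43197628281 ≈ -4.4839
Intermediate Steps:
a/95223 + (-50*(-6)*(-66))/(-453647) = -431128/95223 + (-50*(-6)*(-66))/(-453647) = -431128*1/95223 + (300*(-66))*(-1/453647) = -431128/95223 - 19800*(-1/453647) = -431128/95223 + 19800/453647 = -193694508416/43197628281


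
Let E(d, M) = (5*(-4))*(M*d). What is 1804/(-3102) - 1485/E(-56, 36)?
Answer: -78125/126336 ≈ -0.61839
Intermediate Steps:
E(d, M) = -20*M*d
1804/(-3102) - 1485/E(-56, 36) = 1804/(-3102) - 1485/((-20*36*(-56))) = 1804*(-1/3102) - 1485/40320 = -82/141 - 1485*1/40320 = -82/141 - 33/896 = -78125/126336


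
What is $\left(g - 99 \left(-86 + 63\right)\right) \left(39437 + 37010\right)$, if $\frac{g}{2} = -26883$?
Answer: $-3936179583$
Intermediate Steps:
$g = -53766$ ($g = 2 \left(-26883\right) = -53766$)
$\left(g - 99 \left(-86 + 63\right)\right) \left(39437 + 37010\right) = \left(-53766 - 99 \left(-86 + 63\right)\right) \left(39437 + 37010\right) = \left(-53766 - -2277\right) 76447 = \left(-53766 + 2277\right) 76447 = \left(-51489\right) 76447 = -3936179583$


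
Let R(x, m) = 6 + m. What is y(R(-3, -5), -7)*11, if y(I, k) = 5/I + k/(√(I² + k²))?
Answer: 55 - 77*√2/10 ≈ 44.111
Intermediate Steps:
y(I, k) = 5/I + k/√(I² + k²)
y(R(-3, -5), -7)*11 = (5/(6 - 5) - 7/√((6 - 5)² + (-7)²))*11 = (5/1 - 7/√(1² + 49))*11 = (5*1 - 7/√(1 + 49))*11 = (5 - 7*√2/10)*11 = 55 - 77*√2/10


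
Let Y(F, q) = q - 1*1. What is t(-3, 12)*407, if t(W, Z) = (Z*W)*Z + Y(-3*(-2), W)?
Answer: -177452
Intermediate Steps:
Y(F, q) = -1 + q (Y(F, q) = q - 1 = -1 + q)
t(W, Z) = -1 + W + W*Z² (t(W, Z) = (Z*W)*Z + (-1 + W) = (W*Z)*Z + (-1 + W) = W*Z² + (-1 + W) = -1 + W + W*Z²)
t(-3, 12)*407 = (-1 - 3 - 3*12²)*407 = (-1 - 3 - 3*144)*407 = (-1 - 3 - 432)*407 = -436*407 = -177452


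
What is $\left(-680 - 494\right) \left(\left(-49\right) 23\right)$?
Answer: $1323098$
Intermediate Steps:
$\left(-680 - 494\right) \left(\left(-49\right) 23\right) = \left(-1174\right) \left(-1127\right) = 1323098$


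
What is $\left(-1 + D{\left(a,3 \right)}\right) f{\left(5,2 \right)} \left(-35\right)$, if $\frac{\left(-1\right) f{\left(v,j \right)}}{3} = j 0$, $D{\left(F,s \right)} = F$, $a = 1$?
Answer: $0$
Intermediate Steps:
$f{\left(v,j \right)} = 0$ ($f{\left(v,j \right)} = - 3 j 0 = \left(-3\right) 0 = 0$)
$\left(-1 + D{\left(a,3 \right)}\right) f{\left(5,2 \right)} \left(-35\right) = \left(-1 + 1\right) 0 \left(-35\right) = 0 \cdot 0 \left(-35\right) = 0 \left(-35\right) = 0$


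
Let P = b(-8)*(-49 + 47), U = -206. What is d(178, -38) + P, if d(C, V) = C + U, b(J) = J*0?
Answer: -28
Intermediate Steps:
b(J) = 0
d(C, V) = -206 + C (d(C, V) = C - 206 = -206 + C)
P = 0 (P = 0*(-49 + 47) = 0*(-2) = 0)
d(178, -38) + P = (-206 + 178) + 0 = -28 + 0 = -28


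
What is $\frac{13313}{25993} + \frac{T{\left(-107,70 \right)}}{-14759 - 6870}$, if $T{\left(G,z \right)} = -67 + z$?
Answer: $\frac{287868898}{562202597} \approx 0.51204$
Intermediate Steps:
$\frac{13313}{25993} + \frac{T{\left(-107,70 \right)}}{-14759 - 6870} = \frac{13313}{25993} + \frac{-67 + 70}{-14759 - 6870} = 13313 \cdot \frac{1}{25993} + \frac{3}{-14759 - 6870} = \frac{13313}{25993} + \frac{3}{-21629} = \frac{13313}{25993} + 3 \left(- \frac{1}{21629}\right) = \frac{13313}{25993} - \frac{3}{21629} = \frac{287868898}{562202597}$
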